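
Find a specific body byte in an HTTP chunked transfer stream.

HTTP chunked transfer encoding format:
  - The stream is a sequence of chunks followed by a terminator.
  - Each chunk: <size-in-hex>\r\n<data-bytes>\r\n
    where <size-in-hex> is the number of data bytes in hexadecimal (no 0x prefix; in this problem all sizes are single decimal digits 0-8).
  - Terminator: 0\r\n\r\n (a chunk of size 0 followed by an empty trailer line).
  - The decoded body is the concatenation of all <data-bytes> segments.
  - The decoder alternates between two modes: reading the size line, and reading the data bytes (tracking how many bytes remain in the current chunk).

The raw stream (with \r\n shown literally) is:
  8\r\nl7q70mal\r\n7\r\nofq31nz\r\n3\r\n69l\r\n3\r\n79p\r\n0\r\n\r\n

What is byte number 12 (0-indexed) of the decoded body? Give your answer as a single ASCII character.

Answer: 1

Derivation:
Chunk 1: stream[0..1]='8' size=0x8=8, data at stream[3..11]='l7q70mal' -> body[0..8], body so far='l7q70mal'
Chunk 2: stream[13..14]='7' size=0x7=7, data at stream[16..23]='ofq31nz' -> body[8..15], body so far='l7q70malofq31nz'
Chunk 3: stream[25..26]='3' size=0x3=3, data at stream[28..31]='69l' -> body[15..18], body so far='l7q70malofq31nz69l'
Chunk 4: stream[33..34]='3' size=0x3=3, data at stream[36..39]='79p' -> body[18..21], body so far='l7q70malofq31nz69l79p'
Chunk 5: stream[41..42]='0' size=0 (terminator). Final body='l7q70malofq31nz69l79p' (21 bytes)
Body byte 12 = '1'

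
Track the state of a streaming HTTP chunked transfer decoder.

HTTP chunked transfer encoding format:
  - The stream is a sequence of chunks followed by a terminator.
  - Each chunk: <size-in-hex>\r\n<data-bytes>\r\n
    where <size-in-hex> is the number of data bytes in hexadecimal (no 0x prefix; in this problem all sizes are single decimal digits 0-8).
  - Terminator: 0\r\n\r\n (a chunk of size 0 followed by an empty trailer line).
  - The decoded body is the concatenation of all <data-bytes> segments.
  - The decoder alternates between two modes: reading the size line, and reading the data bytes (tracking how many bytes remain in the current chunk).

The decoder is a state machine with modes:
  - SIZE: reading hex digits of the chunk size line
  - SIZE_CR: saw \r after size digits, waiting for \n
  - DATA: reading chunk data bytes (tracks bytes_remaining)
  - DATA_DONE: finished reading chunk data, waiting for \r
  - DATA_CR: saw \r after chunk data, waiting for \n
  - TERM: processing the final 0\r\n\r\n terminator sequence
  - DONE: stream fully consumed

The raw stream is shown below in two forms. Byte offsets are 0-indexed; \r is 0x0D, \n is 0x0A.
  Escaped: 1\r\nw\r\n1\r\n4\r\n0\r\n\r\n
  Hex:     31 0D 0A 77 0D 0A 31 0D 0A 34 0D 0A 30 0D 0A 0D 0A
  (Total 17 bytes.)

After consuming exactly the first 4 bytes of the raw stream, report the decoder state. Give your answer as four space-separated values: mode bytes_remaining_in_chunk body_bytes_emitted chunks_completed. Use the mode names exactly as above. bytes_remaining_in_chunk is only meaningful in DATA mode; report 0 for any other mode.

Byte 0 = '1': mode=SIZE remaining=0 emitted=0 chunks_done=0
Byte 1 = 0x0D: mode=SIZE_CR remaining=0 emitted=0 chunks_done=0
Byte 2 = 0x0A: mode=DATA remaining=1 emitted=0 chunks_done=0
Byte 3 = 'w': mode=DATA_DONE remaining=0 emitted=1 chunks_done=0

Answer: DATA_DONE 0 1 0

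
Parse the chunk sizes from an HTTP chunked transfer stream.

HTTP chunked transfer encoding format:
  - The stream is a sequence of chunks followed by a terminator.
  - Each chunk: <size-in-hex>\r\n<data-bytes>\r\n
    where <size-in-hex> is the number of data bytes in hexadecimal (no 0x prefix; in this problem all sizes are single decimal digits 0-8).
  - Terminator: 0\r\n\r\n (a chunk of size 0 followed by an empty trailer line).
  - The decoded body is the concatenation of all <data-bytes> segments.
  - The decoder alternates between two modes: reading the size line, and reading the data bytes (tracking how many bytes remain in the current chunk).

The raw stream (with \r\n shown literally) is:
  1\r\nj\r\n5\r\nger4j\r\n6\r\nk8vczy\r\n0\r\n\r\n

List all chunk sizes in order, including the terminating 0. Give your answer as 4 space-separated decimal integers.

Answer: 1 5 6 0

Derivation:
Chunk 1: stream[0..1]='1' size=0x1=1, data at stream[3..4]='j' -> body[0..1], body so far='j'
Chunk 2: stream[6..7]='5' size=0x5=5, data at stream[9..14]='ger4j' -> body[1..6], body so far='jger4j'
Chunk 3: stream[16..17]='6' size=0x6=6, data at stream[19..25]='k8vczy' -> body[6..12], body so far='jger4jk8vczy'
Chunk 4: stream[27..28]='0' size=0 (terminator). Final body='jger4jk8vczy' (12 bytes)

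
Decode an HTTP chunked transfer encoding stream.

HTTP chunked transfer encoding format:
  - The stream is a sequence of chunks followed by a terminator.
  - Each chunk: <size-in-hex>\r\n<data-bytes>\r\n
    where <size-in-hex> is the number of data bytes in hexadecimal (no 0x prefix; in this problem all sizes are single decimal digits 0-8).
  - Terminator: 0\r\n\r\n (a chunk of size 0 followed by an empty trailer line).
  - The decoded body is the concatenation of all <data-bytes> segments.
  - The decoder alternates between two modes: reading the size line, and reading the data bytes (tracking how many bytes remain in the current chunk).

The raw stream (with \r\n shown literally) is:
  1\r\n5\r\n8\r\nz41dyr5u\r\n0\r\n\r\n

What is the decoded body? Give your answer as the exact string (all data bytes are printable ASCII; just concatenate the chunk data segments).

Answer: 5z41dyr5u

Derivation:
Chunk 1: stream[0..1]='1' size=0x1=1, data at stream[3..4]='5' -> body[0..1], body so far='5'
Chunk 2: stream[6..7]='8' size=0x8=8, data at stream[9..17]='z41dyr5u' -> body[1..9], body so far='5z41dyr5u'
Chunk 3: stream[19..20]='0' size=0 (terminator). Final body='5z41dyr5u' (9 bytes)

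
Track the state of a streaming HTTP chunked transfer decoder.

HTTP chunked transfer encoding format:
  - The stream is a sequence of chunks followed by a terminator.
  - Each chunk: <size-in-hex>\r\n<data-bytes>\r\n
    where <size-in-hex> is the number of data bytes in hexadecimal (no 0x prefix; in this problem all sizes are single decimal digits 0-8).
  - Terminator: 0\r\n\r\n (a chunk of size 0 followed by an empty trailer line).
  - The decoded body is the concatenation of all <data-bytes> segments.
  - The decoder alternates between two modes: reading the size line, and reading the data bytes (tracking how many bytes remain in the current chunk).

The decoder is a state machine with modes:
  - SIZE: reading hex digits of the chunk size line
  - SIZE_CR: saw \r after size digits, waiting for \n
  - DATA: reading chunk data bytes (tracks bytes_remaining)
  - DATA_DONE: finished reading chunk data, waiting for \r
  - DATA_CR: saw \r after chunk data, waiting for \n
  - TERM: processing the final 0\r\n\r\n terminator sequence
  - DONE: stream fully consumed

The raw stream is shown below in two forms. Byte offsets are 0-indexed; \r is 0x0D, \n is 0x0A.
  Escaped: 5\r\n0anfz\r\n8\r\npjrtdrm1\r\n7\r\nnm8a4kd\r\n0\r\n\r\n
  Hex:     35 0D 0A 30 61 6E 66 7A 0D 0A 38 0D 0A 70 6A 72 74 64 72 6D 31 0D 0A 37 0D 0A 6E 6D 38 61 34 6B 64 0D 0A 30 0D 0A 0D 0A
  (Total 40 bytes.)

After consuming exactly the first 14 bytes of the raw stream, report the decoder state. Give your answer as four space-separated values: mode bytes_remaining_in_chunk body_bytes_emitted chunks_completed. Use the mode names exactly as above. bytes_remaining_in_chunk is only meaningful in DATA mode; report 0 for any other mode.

Byte 0 = '5': mode=SIZE remaining=0 emitted=0 chunks_done=0
Byte 1 = 0x0D: mode=SIZE_CR remaining=0 emitted=0 chunks_done=0
Byte 2 = 0x0A: mode=DATA remaining=5 emitted=0 chunks_done=0
Byte 3 = '0': mode=DATA remaining=4 emitted=1 chunks_done=0
Byte 4 = 'a': mode=DATA remaining=3 emitted=2 chunks_done=0
Byte 5 = 'n': mode=DATA remaining=2 emitted=3 chunks_done=0
Byte 6 = 'f': mode=DATA remaining=1 emitted=4 chunks_done=0
Byte 7 = 'z': mode=DATA_DONE remaining=0 emitted=5 chunks_done=0
Byte 8 = 0x0D: mode=DATA_CR remaining=0 emitted=5 chunks_done=0
Byte 9 = 0x0A: mode=SIZE remaining=0 emitted=5 chunks_done=1
Byte 10 = '8': mode=SIZE remaining=0 emitted=5 chunks_done=1
Byte 11 = 0x0D: mode=SIZE_CR remaining=0 emitted=5 chunks_done=1
Byte 12 = 0x0A: mode=DATA remaining=8 emitted=5 chunks_done=1
Byte 13 = 'p': mode=DATA remaining=7 emitted=6 chunks_done=1

Answer: DATA 7 6 1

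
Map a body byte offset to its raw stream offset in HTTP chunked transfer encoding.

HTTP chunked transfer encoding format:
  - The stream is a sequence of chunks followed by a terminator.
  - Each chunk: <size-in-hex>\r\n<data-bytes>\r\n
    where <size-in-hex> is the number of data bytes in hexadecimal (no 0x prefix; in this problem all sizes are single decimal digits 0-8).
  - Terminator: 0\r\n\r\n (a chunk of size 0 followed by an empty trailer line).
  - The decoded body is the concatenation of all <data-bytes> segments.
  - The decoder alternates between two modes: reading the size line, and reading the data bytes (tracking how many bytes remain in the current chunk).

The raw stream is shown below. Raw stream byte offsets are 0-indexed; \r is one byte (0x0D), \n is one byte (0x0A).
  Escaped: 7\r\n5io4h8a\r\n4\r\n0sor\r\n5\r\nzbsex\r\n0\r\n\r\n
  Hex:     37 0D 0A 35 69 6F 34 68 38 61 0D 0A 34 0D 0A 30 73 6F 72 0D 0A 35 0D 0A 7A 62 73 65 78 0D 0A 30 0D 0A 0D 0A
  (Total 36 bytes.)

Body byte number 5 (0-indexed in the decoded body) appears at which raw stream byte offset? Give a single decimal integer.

Answer: 8

Derivation:
Chunk 1: stream[0..1]='7' size=0x7=7, data at stream[3..10]='5io4h8a' -> body[0..7], body so far='5io4h8a'
Chunk 2: stream[12..13]='4' size=0x4=4, data at stream[15..19]='0sor' -> body[7..11], body so far='5io4h8a0sor'
Chunk 3: stream[21..22]='5' size=0x5=5, data at stream[24..29]='zbsex' -> body[11..16], body so far='5io4h8a0sorzbsex'
Chunk 4: stream[31..32]='0' size=0 (terminator). Final body='5io4h8a0sorzbsex' (16 bytes)
Body byte 5 at stream offset 8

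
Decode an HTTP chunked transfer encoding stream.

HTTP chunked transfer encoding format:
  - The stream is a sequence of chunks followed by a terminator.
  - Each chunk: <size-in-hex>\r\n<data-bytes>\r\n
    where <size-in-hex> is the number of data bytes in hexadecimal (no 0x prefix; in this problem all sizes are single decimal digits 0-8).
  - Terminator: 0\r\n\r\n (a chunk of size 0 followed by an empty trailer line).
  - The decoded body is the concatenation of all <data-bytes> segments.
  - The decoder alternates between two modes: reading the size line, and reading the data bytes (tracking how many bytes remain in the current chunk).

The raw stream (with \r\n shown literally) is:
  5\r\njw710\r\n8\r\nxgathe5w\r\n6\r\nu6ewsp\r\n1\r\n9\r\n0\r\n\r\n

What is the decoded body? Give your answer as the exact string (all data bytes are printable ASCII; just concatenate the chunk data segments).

Answer: jw710xgathe5wu6ewsp9

Derivation:
Chunk 1: stream[0..1]='5' size=0x5=5, data at stream[3..8]='jw710' -> body[0..5], body so far='jw710'
Chunk 2: stream[10..11]='8' size=0x8=8, data at stream[13..21]='xgathe5w' -> body[5..13], body so far='jw710xgathe5w'
Chunk 3: stream[23..24]='6' size=0x6=6, data at stream[26..32]='u6ewsp' -> body[13..19], body so far='jw710xgathe5wu6ewsp'
Chunk 4: stream[34..35]='1' size=0x1=1, data at stream[37..38]='9' -> body[19..20], body so far='jw710xgathe5wu6ewsp9'
Chunk 5: stream[40..41]='0' size=0 (terminator). Final body='jw710xgathe5wu6ewsp9' (20 bytes)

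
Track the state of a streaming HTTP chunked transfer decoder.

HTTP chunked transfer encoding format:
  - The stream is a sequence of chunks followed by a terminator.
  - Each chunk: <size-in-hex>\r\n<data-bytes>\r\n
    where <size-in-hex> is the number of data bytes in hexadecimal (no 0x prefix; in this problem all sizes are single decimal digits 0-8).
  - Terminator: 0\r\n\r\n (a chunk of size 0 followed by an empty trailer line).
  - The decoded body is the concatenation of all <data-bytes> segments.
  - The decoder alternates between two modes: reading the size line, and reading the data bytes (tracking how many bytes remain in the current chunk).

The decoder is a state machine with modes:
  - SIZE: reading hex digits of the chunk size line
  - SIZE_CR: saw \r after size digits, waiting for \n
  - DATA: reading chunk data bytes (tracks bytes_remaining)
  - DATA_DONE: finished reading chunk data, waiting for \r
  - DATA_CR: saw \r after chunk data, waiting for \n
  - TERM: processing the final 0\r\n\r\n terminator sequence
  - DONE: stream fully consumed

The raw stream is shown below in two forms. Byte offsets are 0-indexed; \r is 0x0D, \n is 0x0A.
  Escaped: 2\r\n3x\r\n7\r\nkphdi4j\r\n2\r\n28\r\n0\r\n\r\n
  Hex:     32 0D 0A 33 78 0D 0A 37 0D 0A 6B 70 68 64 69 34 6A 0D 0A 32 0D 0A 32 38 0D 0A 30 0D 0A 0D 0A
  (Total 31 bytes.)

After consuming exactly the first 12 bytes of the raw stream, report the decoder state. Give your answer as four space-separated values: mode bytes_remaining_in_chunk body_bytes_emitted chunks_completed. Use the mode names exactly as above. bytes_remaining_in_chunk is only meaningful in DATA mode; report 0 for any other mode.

Answer: DATA 5 4 1

Derivation:
Byte 0 = '2': mode=SIZE remaining=0 emitted=0 chunks_done=0
Byte 1 = 0x0D: mode=SIZE_CR remaining=0 emitted=0 chunks_done=0
Byte 2 = 0x0A: mode=DATA remaining=2 emitted=0 chunks_done=0
Byte 3 = '3': mode=DATA remaining=1 emitted=1 chunks_done=0
Byte 4 = 'x': mode=DATA_DONE remaining=0 emitted=2 chunks_done=0
Byte 5 = 0x0D: mode=DATA_CR remaining=0 emitted=2 chunks_done=0
Byte 6 = 0x0A: mode=SIZE remaining=0 emitted=2 chunks_done=1
Byte 7 = '7': mode=SIZE remaining=0 emitted=2 chunks_done=1
Byte 8 = 0x0D: mode=SIZE_CR remaining=0 emitted=2 chunks_done=1
Byte 9 = 0x0A: mode=DATA remaining=7 emitted=2 chunks_done=1
Byte 10 = 'k': mode=DATA remaining=6 emitted=3 chunks_done=1
Byte 11 = 'p': mode=DATA remaining=5 emitted=4 chunks_done=1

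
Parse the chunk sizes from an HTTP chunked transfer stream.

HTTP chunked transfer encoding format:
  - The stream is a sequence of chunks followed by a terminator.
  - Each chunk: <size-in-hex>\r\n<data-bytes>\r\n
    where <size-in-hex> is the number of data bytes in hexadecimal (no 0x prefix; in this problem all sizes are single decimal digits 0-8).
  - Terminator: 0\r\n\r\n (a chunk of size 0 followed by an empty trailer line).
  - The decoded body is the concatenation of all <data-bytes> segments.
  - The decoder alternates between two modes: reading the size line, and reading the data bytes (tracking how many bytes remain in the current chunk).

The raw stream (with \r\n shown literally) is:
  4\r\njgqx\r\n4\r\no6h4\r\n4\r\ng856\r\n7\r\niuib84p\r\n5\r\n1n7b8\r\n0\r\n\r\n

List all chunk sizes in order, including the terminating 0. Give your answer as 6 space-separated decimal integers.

Answer: 4 4 4 7 5 0

Derivation:
Chunk 1: stream[0..1]='4' size=0x4=4, data at stream[3..7]='jgqx' -> body[0..4], body so far='jgqx'
Chunk 2: stream[9..10]='4' size=0x4=4, data at stream[12..16]='o6h4' -> body[4..8], body so far='jgqxo6h4'
Chunk 3: stream[18..19]='4' size=0x4=4, data at stream[21..25]='g856' -> body[8..12], body so far='jgqxo6h4g856'
Chunk 4: stream[27..28]='7' size=0x7=7, data at stream[30..37]='iuib84p' -> body[12..19], body so far='jgqxo6h4g856iuib84p'
Chunk 5: stream[39..40]='5' size=0x5=5, data at stream[42..47]='1n7b8' -> body[19..24], body so far='jgqxo6h4g856iuib84p1n7b8'
Chunk 6: stream[49..50]='0' size=0 (terminator). Final body='jgqxo6h4g856iuib84p1n7b8' (24 bytes)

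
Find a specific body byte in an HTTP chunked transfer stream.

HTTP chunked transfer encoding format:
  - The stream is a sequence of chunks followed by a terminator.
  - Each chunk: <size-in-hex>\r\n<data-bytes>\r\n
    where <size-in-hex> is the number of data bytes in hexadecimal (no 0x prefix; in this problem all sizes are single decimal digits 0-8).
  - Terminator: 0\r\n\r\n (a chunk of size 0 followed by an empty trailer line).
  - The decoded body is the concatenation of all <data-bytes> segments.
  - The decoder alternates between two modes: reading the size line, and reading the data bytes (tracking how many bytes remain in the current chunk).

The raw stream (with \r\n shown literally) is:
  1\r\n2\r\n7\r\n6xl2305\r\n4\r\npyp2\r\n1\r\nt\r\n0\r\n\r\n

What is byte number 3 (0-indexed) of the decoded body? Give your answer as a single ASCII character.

Answer: l

Derivation:
Chunk 1: stream[0..1]='1' size=0x1=1, data at stream[3..4]='2' -> body[0..1], body so far='2'
Chunk 2: stream[6..7]='7' size=0x7=7, data at stream[9..16]='6xl2305' -> body[1..8], body so far='26xl2305'
Chunk 3: stream[18..19]='4' size=0x4=4, data at stream[21..25]='pyp2' -> body[8..12], body so far='26xl2305pyp2'
Chunk 4: stream[27..28]='1' size=0x1=1, data at stream[30..31]='t' -> body[12..13], body so far='26xl2305pyp2t'
Chunk 5: stream[33..34]='0' size=0 (terminator). Final body='26xl2305pyp2t' (13 bytes)
Body byte 3 = 'l'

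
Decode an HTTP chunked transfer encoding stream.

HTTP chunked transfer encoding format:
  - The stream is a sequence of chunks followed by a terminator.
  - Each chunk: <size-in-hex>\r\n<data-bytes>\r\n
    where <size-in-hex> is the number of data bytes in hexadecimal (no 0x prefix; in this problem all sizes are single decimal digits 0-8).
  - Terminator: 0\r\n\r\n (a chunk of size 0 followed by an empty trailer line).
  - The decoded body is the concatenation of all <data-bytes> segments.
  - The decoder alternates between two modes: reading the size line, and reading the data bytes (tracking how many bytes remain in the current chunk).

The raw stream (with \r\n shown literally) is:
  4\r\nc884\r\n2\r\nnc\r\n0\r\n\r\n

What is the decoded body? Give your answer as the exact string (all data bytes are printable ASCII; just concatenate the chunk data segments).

Answer: c884nc

Derivation:
Chunk 1: stream[0..1]='4' size=0x4=4, data at stream[3..7]='c884' -> body[0..4], body so far='c884'
Chunk 2: stream[9..10]='2' size=0x2=2, data at stream[12..14]='nc' -> body[4..6], body so far='c884nc'
Chunk 3: stream[16..17]='0' size=0 (terminator). Final body='c884nc' (6 bytes)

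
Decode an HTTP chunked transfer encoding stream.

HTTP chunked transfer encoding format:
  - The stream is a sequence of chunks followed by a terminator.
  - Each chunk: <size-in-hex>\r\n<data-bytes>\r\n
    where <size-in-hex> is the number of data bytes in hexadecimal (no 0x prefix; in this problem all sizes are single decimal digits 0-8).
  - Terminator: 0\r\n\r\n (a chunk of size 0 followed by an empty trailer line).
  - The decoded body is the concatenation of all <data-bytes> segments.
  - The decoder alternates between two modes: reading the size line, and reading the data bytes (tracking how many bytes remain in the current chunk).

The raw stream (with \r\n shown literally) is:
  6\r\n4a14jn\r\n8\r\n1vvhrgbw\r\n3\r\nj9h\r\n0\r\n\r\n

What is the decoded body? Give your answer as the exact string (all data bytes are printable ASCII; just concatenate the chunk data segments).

Chunk 1: stream[0..1]='6' size=0x6=6, data at stream[3..9]='4a14jn' -> body[0..6], body so far='4a14jn'
Chunk 2: stream[11..12]='8' size=0x8=8, data at stream[14..22]='1vvhrgbw' -> body[6..14], body so far='4a14jn1vvhrgbw'
Chunk 3: stream[24..25]='3' size=0x3=3, data at stream[27..30]='j9h' -> body[14..17], body so far='4a14jn1vvhrgbwj9h'
Chunk 4: stream[32..33]='0' size=0 (terminator). Final body='4a14jn1vvhrgbwj9h' (17 bytes)

Answer: 4a14jn1vvhrgbwj9h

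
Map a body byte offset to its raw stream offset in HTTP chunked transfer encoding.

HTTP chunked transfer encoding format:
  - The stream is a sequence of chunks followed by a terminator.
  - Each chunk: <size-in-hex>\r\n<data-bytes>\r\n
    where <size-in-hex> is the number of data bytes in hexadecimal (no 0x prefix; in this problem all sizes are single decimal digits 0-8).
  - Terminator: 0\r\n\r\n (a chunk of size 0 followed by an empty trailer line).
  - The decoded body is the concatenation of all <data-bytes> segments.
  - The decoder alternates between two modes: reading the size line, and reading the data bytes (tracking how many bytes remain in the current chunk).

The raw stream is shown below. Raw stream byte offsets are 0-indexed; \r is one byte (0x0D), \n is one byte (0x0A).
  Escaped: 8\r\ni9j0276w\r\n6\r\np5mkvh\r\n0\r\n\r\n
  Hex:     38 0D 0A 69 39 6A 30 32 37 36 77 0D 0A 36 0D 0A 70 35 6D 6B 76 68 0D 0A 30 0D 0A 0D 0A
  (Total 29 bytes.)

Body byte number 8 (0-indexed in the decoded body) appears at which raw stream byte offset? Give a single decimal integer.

Answer: 16

Derivation:
Chunk 1: stream[0..1]='8' size=0x8=8, data at stream[3..11]='i9j0276w' -> body[0..8], body so far='i9j0276w'
Chunk 2: stream[13..14]='6' size=0x6=6, data at stream[16..22]='p5mkvh' -> body[8..14], body so far='i9j0276wp5mkvh'
Chunk 3: stream[24..25]='0' size=0 (terminator). Final body='i9j0276wp5mkvh' (14 bytes)
Body byte 8 at stream offset 16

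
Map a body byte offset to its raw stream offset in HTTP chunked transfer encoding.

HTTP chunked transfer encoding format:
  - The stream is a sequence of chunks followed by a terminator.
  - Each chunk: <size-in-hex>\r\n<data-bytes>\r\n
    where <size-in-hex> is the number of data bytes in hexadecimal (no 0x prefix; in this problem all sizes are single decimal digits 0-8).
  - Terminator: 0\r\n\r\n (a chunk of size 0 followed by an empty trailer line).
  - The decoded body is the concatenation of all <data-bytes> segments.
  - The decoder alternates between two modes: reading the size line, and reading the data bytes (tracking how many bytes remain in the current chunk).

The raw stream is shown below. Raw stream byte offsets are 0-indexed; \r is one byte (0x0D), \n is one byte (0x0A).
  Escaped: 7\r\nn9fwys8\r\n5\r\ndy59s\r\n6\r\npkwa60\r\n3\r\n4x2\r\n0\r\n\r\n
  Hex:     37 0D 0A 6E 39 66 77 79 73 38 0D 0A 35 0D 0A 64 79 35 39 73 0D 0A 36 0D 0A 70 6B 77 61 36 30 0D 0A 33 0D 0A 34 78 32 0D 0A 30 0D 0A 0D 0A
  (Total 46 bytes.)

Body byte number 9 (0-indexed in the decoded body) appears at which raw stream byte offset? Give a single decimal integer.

Chunk 1: stream[0..1]='7' size=0x7=7, data at stream[3..10]='n9fwys8' -> body[0..7], body so far='n9fwys8'
Chunk 2: stream[12..13]='5' size=0x5=5, data at stream[15..20]='dy59s' -> body[7..12], body so far='n9fwys8dy59s'
Chunk 3: stream[22..23]='6' size=0x6=6, data at stream[25..31]='pkwa60' -> body[12..18], body so far='n9fwys8dy59spkwa60'
Chunk 4: stream[33..34]='3' size=0x3=3, data at stream[36..39]='4x2' -> body[18..21], body so far='n9fwys8dy59spkwa604x2'
Chunk 5: stream[41..42]='0' size=0 (terminator). Final body='n9fwys8dy59spkwa604x2' (21 bytes)
Body byte 9 at stream offset 17

Answer: 17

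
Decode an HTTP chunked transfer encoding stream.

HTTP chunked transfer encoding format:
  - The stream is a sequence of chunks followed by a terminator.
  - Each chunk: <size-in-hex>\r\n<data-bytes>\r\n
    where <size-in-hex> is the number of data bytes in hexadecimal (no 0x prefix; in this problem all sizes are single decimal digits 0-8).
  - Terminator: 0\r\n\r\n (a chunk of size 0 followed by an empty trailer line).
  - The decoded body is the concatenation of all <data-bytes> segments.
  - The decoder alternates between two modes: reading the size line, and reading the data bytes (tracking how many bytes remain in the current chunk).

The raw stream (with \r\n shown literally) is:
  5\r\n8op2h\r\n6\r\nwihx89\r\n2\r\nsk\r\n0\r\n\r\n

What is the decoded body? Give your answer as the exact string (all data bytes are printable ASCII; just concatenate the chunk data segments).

Chunk 1: stream[0..1]='5' size=0x5=5, data at stream[3..8]='8op2h' -> body[0..5], body so far='8op2h'
Chunk 2: stream[10..11]='6' size=0x6=6, data at stream[13..19]='wihx89' -> body[5..11], body so far='8op2hwihx89'
Chunk 3: stream[21..22]='2' size=0x2=2, data at stream[24..26]='sk' -> body[11..13], body so far='8op2hwihx89sk'
Chunk 4: stream[28..29]='0' size=0 (terminator). Final body='8op2hwihx89sk' (13 bytes)

Answer: 8op2hwihx89sk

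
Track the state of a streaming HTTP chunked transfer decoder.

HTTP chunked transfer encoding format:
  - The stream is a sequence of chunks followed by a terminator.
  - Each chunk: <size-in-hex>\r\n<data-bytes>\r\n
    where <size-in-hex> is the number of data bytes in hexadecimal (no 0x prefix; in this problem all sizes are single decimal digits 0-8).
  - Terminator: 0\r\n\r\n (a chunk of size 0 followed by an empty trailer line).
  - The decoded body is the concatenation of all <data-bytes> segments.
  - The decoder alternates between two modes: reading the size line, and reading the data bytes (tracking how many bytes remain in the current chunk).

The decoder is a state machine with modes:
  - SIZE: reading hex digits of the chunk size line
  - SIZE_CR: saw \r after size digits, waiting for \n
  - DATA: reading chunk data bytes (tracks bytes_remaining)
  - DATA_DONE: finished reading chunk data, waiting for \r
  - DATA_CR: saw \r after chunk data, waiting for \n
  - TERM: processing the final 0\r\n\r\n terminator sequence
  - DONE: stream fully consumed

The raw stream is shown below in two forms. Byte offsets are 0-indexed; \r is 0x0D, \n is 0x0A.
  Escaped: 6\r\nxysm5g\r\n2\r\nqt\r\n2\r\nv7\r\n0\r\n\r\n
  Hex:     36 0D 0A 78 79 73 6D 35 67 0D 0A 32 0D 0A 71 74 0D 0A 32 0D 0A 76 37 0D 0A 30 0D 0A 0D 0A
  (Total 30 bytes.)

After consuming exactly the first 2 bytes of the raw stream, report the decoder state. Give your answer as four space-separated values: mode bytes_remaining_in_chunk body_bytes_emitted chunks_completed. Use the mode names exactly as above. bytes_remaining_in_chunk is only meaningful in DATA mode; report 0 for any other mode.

Answer: SIZE_CR 0 0 0

Derivation:
Byte 0 = '6': mode=SIZE remaining=0 emitted=0 chunks_done=0
Byte 1 = 0x0D: mode=SIZE_CR remaining=0 emitted=0 chunks_done=0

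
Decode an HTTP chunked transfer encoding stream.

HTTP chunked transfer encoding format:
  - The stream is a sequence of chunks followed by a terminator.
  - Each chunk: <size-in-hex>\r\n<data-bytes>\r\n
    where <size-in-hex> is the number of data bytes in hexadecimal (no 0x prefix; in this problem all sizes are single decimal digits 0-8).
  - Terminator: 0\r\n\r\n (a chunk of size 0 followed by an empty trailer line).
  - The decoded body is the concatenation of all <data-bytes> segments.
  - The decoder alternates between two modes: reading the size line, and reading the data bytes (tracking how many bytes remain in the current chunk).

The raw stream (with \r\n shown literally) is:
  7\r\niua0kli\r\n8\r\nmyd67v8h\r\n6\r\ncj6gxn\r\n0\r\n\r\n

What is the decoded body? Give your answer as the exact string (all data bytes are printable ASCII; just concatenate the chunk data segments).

Chunk 1: stream[0..1]='7' size=0x7=7, data at stream[3..10]='iua0kli' -> body[0..7], body so far='iua0kli'
Chunk 2: stream[12..13]='8' size=0x8=8, data at stream[15..23]='myd67v8h' -> body[7..15], body so far='iua0klimyd67v8h'
Chunk 3: stream[25..26]='6' size=0x6=6, data at stream[28..34]='cj6gxn' -> body[15..21], body so far='iua0klimyd67v8hcj6gxn'
Chunk 4: stream[36..37]='0' size=0 (terminator). Final body='iua0klimyd67v8hcj6gxn' (21 bytes)

Answer: iua0klimyd67v8hcj6gxn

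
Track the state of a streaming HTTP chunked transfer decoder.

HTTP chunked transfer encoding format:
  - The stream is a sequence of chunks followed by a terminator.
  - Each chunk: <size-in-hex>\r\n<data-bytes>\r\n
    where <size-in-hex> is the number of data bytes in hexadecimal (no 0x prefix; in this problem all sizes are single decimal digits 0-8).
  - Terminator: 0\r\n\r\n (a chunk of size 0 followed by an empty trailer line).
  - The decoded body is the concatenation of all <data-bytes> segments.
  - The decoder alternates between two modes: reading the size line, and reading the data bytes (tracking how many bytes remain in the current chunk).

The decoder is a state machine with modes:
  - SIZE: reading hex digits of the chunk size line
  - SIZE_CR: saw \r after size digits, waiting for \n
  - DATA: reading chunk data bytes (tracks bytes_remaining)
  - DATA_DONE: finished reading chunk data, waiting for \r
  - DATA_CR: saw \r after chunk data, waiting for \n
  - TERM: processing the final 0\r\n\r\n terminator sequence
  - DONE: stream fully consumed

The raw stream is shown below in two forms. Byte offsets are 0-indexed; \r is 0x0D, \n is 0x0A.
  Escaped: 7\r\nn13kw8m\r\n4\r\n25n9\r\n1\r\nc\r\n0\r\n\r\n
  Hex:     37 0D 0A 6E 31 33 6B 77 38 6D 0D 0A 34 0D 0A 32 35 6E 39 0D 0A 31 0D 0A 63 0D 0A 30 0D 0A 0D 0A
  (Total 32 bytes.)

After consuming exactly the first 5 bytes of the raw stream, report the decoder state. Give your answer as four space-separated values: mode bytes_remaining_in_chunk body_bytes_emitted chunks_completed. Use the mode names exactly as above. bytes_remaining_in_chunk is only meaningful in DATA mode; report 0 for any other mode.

Byte 0 = '7': mode=SIZE remaining=0 emitted=0 chunks_done=0
Byte 1 = 0x0D: mode=SIZE_CR remaining=0 emitted=0 chunks_done=0
Byte 2 = 0x0A: mode=DATA remaining=7 emitted=0 chunks_done=0
Byte 3 = 'n': mode=DATA remaining=6 emitted=1 chunks_done=0
Byte 4 = '1': mode=DATA remaining=5 emitted=2 chunks_done=0

Answer: DATA 5 2 0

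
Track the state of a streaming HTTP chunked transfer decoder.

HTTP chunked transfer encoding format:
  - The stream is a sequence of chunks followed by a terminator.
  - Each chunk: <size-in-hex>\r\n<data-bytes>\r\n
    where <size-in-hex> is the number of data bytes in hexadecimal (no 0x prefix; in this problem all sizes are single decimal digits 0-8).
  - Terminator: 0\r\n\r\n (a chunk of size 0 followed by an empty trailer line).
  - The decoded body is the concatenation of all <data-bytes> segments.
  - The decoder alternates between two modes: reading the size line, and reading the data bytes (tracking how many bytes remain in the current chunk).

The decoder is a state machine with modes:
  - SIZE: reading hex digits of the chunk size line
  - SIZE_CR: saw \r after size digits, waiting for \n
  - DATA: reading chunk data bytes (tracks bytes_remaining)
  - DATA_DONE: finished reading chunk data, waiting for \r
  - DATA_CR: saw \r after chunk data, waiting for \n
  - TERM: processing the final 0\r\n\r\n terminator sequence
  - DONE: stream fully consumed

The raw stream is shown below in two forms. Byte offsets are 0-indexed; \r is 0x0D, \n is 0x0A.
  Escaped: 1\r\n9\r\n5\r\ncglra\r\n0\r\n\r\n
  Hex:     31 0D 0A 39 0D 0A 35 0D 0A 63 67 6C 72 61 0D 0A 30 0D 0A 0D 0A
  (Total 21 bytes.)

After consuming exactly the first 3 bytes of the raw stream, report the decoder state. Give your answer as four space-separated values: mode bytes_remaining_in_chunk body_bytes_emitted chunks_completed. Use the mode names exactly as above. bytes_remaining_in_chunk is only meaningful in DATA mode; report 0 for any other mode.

Answer: DATA 1 0 0

Derivation:
Byte 0 = '1': mode=SIZE remaining=0 emitted=0 chunks_done=0
Byte 1 = 0x0D: mode=SIZE_CR remaining=0 emitted=0 chunks_done=0
Byte 2 = 0x0A: mode=DATA remaining=1 emitted=0 chunks_done=0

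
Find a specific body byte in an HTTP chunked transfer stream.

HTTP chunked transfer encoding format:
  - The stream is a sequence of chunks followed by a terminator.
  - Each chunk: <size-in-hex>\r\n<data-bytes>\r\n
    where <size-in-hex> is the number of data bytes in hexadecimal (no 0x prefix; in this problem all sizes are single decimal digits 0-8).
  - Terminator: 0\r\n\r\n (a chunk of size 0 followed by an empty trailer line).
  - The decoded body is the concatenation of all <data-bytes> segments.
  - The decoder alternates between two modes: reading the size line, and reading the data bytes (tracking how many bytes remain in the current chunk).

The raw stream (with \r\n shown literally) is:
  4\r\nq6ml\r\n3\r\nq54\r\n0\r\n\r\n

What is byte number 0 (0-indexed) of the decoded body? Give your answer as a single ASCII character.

Answer: q

Derivation:
Chunk 1: stream[0..1]='4' size=0x4=4, data at stream[3..7]='q6ml' -> body[0..4], body so far='q6ml'
Chunk 2: stream[9..10]='3' size=0x3=3, data at stream[12..15]='q54' -> body[4..7], body so far='q6mlq54'
Chunk 3: stream[17..18]='0' size=0 (terminator). Final body='q6mlq54' (7 bytes)
Body byte 0 = 'q'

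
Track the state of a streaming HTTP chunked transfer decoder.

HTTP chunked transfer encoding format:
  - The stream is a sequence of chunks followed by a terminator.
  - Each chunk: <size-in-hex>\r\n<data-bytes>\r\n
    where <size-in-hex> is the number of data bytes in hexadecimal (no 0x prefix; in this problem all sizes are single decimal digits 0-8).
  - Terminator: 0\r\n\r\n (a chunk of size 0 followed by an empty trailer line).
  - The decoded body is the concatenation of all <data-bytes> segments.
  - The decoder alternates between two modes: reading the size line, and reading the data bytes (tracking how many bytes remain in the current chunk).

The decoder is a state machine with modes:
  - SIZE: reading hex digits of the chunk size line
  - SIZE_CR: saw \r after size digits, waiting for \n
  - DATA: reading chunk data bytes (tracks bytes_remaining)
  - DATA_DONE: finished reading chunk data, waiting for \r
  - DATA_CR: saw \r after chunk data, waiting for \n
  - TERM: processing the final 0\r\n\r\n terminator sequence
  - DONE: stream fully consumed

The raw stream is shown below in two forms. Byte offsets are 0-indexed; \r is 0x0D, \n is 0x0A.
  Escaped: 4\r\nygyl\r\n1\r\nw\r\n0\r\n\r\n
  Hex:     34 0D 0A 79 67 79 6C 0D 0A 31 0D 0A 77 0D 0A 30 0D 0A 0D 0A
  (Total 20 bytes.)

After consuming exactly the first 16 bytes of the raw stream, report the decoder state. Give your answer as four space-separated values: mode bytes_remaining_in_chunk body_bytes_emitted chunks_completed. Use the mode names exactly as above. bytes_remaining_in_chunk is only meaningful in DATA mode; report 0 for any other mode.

Answer: SIZE 0 5 2

Derivation:
Byte 0 = '4': mode=SIZE remaining=0 emitted=0 chunks_done=0
Byte 1 = 0x0D: mode=SIZE_CR remaining=0 emitted=0 chunks_done=0
Byte 2 = 0x0A: mode=DATA remaining=4 emitted=0 chunks_done=0
Byte 3 = 'y': mode=DATA remaining=3 emitted=1 chunks_done=0
Byte 4 = 'g': mode=DATA remaining=2 emitted=2 chunks_done=0
Byte 5 = 'y': mode=DATA remaining=1 emitted=3 chunks_done=0
Byte 6 = 'l': mode=DATA_DONE remaining=0 emitted=4 chunks_done=0
Byte 7 = 0x0D: mode=DATA_CR remaining=0 emitted=4 chunks_done=0
Byte 8 = 0x0A: mode=SIZE remaining=0 emitted=4 chunks_done=1
Byte 9 = '1': mode=SIZE remaining=0 emitted=4 chunks_done=1
Byte 10 = 0x0D: mode=SIZE_CR remaining=0 emitted=4 chunks_done=1
Byte 11 = 0x0A: mode=DATA remaining=1 emitted=4 chunks_done=1
Byte 12 = 'w': mode=DATA_DONE remaining=0 emitted=5 chunks_done=1
Byte 13 = 0x0D: mode=DATA_CR remaining=0 emitted=5 chunks_done=1
Byte 14 = 0x0A: mode=SIZE remaining=0 emitted=5 chunks_done=2
Byte 15 = '0': mode=SIZE remaining=0 emitted=5 chunks_done=2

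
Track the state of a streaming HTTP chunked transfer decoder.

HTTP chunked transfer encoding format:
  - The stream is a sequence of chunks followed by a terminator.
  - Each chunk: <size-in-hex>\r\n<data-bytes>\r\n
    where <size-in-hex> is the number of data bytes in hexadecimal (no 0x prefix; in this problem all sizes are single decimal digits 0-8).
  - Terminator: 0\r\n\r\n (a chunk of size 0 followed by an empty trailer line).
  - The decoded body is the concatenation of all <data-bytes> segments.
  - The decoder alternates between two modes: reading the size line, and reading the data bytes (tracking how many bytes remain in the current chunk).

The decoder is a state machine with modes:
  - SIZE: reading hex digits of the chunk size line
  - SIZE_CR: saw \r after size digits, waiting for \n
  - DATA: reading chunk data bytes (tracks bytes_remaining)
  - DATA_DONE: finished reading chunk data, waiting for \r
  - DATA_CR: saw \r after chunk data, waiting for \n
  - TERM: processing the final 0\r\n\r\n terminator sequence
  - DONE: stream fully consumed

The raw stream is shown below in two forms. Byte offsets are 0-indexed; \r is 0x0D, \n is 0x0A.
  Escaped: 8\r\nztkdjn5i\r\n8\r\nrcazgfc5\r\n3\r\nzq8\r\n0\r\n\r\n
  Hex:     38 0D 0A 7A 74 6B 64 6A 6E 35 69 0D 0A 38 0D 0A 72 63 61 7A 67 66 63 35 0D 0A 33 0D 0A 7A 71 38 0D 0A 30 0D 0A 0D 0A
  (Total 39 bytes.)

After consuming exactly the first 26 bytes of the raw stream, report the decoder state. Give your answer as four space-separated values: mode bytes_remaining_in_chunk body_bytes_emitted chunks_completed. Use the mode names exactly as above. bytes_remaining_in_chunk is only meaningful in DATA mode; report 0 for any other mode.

Answer: SIZE 0 16 2

Derivation:
Byte 0 = '8': mode=SIZE remaining=0 emitted=0 chunks_done=0
Byte 1 = 0x0D: mode=SIZE_CR remaining=0 emitted=0 chunks_done=0
Byte 2 = 0x0A: mode=DATA remaining=8 emitted=0 chunks_done=0
Byte 3 = 'z': mode=DATA remaining=7 emitted=1 chunks_done=0
Byte 4 = 't': mode=DATA remaining=6 emitted=2 chunks_done=0
Byte 5 = 'k': mode=DATA remaining=5 emitted=3 chunks_done=0
Byte 6 = 'd': mode=DATA remaining=4 emitted=4 chunks_done=0
Byte 7 = 'j': mode=DATA remaining=3 emitted=5 chunks_done=0
Byte 8 = 'n': mode=DATA remaining=2 emitted=6 chunks_done=0
Byte 9 = '5': mode=DATA remaining=1 emitted=7 chunks_done=0
Byte 10 = 'i': mode=DATA_DONE remaining=0 emitted=8 chunks_done=0
Byte 11 = 0x0D: mode=DATA_CR remaining=0 emitted=8 chunks_done=0
Byte 12 = 0x0A: mode=SIZE remaining=0 emitted=8 chunks_done=1
Byte 13 = '8': mode=SIZE remaining=0 emitted=8 chunks_done=1
Byte 14 = 0x0D: mode=SIZE_CR remaining=0 emitted=8 chunks_done=1
Byte 15 = 0x0A: mode=DATA remaining=8 emitted=8 chunks_done=1
Byte 16 = 'r': mode=DATA remaining=7 emitted=9 chunks_done=1
Byte 17 = 'c': mode=DATA remaining=6 emitted=10 chunks_done=1
Byte 18 = 'a': mode=DATA remaining=5 emitted=11 chunks_done=1
Byte 19 = 'z': mode=DATA remaining=4 emitted=12 chunks_done=1
Byte 20 = 'g': mode=DATA remaining=3 emitted=13 chunks_done=1
Byte 21 = 'f': mode=DATA remaining=2 emitted=14 chunks_done=1
Byte 22 = 'c': mode=DATA remaining=1 emitted=15 chunks_done=1
Byte 23 = '5': mode=DATA_DONE remaining=0 emitted=16 chunks_done=1
Byte 24 = 0x0D: mode=DATA_CR remaining=0 emitted=16 chunks_done=1
Byte 25 = 0x0A: mode=SIZE remaining=0 emitted=16 chunks_done=2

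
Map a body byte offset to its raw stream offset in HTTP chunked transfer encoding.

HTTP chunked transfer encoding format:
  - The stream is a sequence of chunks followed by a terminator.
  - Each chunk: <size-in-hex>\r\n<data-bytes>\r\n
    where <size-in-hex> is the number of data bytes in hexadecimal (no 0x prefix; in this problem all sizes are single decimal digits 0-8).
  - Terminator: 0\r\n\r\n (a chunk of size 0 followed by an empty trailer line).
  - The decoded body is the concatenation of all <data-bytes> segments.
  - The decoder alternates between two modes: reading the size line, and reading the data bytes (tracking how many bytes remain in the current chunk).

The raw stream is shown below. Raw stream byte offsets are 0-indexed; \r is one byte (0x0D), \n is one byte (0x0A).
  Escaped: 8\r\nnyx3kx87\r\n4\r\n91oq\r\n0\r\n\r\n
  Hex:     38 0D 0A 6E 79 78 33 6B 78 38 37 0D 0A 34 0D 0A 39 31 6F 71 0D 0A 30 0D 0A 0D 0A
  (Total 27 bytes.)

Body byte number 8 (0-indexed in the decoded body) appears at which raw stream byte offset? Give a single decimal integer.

Answer: 16

Derivation:
Chunk 1: stream[0..1]='8' size=0x8=8, data at stream[3..11]='nyx3kx87' -> body[0..8], body so far='nyx3kx87'
Chunk 2: stream[13..14]='4' size=0x4=4, data at stream[16..20]='91oq' -> body[8..12], body so far='nyx3kx8791oq'
Chunk 3: stream[22..23]='0' size=0 (terminator). Final body='nyx3kx8791oq' (12 bytes)
Body byte 8 at stream offset 16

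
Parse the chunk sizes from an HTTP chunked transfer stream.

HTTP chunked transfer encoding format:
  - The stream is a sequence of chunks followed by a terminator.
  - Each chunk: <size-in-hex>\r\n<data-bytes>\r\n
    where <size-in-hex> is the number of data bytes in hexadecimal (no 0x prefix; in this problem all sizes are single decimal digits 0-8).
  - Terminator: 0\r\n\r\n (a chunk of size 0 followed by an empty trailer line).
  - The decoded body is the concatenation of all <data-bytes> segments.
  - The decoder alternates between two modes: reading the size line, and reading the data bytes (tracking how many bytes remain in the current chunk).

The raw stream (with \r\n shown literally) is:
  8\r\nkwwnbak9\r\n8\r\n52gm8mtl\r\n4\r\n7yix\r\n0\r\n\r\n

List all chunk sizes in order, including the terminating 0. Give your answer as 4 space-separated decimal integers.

Answer: 8 8 4 0

Derivation:
Chunk 1: stream[0..1]='8' size=0x8=8, data at stream[3..11]='kwwnbak9' -> body[0..8], body so far='kwwnbak9'
Chunk 2: stream[13..14]='8' size=0x8=8, data at stream[16..24]='52gm8mtl' -> body[8..16], body so far='kwwnbak952gm8mtl'
Chunk 3: stream[26..27]='4' size=0x4=4, data at stream[29..33]='7yix' -> body[16..20], body so far='kwwnbak952gm8mtl7yix'
Chunk 4: stream[35..36]='0' size=0 (terminator). Final body='kwwnbak952gm8mtl7yix' (20 bytes)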